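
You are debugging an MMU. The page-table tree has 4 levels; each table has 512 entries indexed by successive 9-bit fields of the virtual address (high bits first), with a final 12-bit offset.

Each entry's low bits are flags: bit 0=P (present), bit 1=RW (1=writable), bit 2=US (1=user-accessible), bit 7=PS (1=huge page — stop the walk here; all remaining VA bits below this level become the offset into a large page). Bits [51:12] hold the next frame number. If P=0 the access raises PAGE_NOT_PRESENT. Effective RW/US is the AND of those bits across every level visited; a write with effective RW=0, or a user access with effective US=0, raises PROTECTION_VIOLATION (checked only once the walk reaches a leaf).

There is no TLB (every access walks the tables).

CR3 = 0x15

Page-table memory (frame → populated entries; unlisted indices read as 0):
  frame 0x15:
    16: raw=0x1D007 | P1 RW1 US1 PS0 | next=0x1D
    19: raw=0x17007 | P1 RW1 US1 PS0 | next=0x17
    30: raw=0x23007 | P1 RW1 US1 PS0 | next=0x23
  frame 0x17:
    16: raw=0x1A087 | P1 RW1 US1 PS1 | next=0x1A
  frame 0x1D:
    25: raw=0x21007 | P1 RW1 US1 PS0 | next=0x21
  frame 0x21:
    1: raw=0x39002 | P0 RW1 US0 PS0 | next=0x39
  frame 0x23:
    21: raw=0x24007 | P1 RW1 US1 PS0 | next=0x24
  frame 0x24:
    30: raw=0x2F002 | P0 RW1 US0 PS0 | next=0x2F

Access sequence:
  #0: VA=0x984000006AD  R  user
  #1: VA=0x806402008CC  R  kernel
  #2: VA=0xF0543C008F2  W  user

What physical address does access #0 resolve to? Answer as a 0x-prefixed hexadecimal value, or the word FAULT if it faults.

Trace:
#0 VA=0x984000006AD (r,user):
  [0] read 0x15 idx=19: raw=0x17007 flags P=1 W=1 U=1 S=0
  [1] read 0x17 idx=16: raw=0x1A087 flags P=1 W=1 U=1 S=1
  → PA=0x1A6AD (huge @L1)  (2 entries read)
#1 VA=0x806402008CC (r,kernel):
  [0] read 0x15 idx=16: raw=0x1D007 flags P=1 W=1 U=1 S=0
  [1] read 0x1D idx=25: raw=0x21007 flags P=1 W=1 U=1 S=0
  [2] read 0x21 idx=1: raw=0x39002 flags P=0 W=1 U=0 S=0
  → PAGE_NOT_PRESENT  (3 entries read)
#2 VA=0xF0543C008F2 (w,user):
  [0] read 0x15 idx=30: raw=0x23007 flags P=1 W=1 U=1 S=0
  [1] read 0x23 idx=21: raw=0x24007 flags P=1 W=1 U=1 S=0
  [2] read 0x24 idx=30: raw=0x2F002 flags P=0 W=1 U=0 S=0
  → PAGE_NOT_PRESENT  (3 entries read)

Access #0 PA: 0x1A6AD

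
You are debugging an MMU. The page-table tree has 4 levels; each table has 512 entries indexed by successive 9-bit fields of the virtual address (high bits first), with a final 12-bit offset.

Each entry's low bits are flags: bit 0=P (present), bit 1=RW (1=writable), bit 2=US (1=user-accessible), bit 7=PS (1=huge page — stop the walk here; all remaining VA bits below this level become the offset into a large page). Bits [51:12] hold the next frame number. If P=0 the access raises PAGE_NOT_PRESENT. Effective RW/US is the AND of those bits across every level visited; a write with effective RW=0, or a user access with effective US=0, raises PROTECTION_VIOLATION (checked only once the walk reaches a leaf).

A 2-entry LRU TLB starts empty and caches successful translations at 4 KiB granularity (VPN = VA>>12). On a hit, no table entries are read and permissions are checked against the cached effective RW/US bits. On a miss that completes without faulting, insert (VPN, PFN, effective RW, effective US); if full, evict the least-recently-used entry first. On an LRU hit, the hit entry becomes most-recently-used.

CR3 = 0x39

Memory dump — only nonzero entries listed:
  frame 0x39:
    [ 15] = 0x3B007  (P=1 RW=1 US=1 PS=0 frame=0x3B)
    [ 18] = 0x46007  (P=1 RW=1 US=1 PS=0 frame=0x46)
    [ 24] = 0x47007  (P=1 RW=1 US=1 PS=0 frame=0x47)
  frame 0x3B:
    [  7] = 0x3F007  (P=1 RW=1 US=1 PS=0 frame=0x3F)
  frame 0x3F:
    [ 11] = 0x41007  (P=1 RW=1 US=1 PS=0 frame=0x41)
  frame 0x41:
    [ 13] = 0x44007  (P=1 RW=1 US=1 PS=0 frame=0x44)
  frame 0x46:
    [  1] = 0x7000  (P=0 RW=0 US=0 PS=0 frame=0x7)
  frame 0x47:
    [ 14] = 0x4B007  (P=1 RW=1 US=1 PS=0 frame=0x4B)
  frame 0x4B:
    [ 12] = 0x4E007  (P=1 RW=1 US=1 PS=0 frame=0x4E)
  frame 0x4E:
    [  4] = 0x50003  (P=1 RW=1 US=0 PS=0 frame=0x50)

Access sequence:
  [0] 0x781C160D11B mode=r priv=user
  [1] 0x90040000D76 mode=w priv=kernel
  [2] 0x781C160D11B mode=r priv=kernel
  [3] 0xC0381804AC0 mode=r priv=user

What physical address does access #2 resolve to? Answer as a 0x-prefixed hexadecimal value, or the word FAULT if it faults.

Per-access translation:
#0 VA=0x781C160D11B (r,user):
  L0 @0x39[15] → 0x3B007  P=1,RW=1,US=1,PS=0
  L1 @0x3B[7] → 0x3F007  P=1,RW=1,US=1,PS=0
  L2 @0x3F[11] → 0x41007  P=1,RW=1,US=1,PS=0
  L3 @0x41[13] → 0x44007  P=1,RW=1,US=1,PS=0
  → PA=0x4411B  (4 entries read)
#1 VA=0x90040000D76 (w,kernel):
  L0 @0x39[18] → 0x46007  P=1,RW=1,US=1,PS=0
  L1 @0x46[1] → 0x7000  P=0,RW=0,US=0,PS=0
  → PAGE_NOT_PRESENT  (2 entries read)
#2 VA=0x781C160D11B (r,kernel):
  TLB hit vpn=0x781C160D → PA=0x4411B
#3 VA=0xC0381804AC0 (r,user):
  L0 @0x39[24] → 0x47007  P=1,RW=1,US=1,PS=0
  L1 @0x47[14] → 0x4B007  P=1,RW=1,US=1,PS=0
  L2 @0x4B[12] → 0x4E007  P=1,RW=1,US=1,PS=0
  L3 @0x4E[4] → 0x50003  P=1,RW=1,US=0,PS=0
  → PROTECTION_VIOLATION  (4 entries read)

Access #2 PA: 0x4411B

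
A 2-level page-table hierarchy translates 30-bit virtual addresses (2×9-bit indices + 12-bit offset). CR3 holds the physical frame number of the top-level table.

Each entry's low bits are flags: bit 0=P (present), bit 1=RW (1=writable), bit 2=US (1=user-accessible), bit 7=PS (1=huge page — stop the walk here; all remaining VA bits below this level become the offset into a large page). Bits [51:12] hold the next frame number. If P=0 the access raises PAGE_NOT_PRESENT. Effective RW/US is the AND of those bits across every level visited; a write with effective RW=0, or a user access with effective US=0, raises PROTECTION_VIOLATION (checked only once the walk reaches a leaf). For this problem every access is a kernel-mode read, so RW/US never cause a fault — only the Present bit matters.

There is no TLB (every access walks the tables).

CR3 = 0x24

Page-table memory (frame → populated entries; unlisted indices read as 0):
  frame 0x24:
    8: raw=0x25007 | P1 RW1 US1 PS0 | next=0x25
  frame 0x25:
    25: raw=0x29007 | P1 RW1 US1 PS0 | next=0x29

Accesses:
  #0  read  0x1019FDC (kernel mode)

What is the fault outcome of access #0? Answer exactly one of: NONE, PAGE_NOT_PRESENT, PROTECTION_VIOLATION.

Walk each access:
#0 VA=0x1019FDC (r,kernel):
  L0 @0x24[8] → 0x25007  P=1,RW=1,US=1,PS=0
  L1 @0x25[25] → 0x29007  P=1,RW=1,US=1,PS=0
  → PA=0x29FDC  (2 entries read)

Access #0 fault: NONE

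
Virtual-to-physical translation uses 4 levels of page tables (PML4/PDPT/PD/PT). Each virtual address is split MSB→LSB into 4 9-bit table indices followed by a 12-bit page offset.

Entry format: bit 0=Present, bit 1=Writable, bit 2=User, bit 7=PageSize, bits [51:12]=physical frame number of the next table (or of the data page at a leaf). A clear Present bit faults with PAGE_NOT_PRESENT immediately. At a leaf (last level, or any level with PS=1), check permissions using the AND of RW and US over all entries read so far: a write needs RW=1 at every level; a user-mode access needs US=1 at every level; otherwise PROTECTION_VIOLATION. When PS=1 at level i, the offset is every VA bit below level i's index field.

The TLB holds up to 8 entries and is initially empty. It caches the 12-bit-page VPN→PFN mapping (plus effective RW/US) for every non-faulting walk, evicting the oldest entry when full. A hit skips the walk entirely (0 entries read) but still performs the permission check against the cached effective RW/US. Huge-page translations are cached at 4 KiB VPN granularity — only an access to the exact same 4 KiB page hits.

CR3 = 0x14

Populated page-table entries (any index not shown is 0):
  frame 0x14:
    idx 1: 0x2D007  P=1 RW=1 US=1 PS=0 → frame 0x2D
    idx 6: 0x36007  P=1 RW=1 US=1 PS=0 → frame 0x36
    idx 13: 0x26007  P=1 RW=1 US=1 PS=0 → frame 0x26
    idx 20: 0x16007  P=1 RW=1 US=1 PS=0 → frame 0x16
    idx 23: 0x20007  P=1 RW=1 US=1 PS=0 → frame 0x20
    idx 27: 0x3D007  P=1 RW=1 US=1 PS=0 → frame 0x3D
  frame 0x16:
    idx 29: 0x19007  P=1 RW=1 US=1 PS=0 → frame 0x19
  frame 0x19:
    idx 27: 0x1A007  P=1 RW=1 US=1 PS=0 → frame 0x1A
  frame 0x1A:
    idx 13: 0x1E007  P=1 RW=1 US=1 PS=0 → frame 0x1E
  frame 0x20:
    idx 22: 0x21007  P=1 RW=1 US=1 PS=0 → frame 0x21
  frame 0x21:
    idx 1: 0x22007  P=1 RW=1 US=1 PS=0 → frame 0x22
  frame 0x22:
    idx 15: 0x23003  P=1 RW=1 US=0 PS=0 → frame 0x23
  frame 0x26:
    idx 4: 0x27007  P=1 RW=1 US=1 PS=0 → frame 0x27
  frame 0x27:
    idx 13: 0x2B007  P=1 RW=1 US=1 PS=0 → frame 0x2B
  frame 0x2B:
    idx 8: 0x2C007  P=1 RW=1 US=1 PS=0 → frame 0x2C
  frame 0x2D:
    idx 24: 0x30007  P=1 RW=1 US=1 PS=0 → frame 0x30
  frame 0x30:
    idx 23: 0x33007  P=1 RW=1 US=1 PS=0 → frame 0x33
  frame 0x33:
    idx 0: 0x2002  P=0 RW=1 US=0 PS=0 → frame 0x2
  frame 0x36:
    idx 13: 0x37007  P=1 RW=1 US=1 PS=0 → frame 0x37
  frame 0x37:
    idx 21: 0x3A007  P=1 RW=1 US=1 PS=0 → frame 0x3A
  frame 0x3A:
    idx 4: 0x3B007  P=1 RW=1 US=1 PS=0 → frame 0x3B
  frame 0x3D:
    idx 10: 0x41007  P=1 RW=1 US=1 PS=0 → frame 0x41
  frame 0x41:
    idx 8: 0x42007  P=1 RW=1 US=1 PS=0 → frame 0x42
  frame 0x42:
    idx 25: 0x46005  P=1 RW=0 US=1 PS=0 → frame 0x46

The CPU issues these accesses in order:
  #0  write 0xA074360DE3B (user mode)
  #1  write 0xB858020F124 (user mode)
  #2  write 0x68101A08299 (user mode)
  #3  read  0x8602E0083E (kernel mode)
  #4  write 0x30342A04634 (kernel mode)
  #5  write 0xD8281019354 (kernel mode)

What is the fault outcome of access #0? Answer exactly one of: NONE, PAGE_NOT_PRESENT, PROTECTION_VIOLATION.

Trace:
#0 VA=0xA074360DE3B (w,user):
  L0: frame=0x14 idx=20 entry=0x16007 [P=1 RW=1 US=1 PS=0]
  L1: frame=0x16 idx=29 entry=0x19007 [P=1 RW=1 US=1 PS=0]
  L2: frame=0x19 idx=27 entry=0x1A007 [P=1 RW=1 US=1 PS=0]
  L3: frame=0x1A idx=13 entry=0x1E007 [P=1 RW=1 US=1 PS=0]
  → PA=0x1EE3B  (4 entries read)
#1 VA=0xB858020F124 (w,user):
  L0: frame=0x14 idx=23 entry=0x20007 [P=1 RW=1 US=1 PS=0]
  L1: frame=0x20 idx=22 entry=0x21007 [P=1 RW=1 US=1 PS=0]
  L2: frame=0x21 idx=1 entry=0x22007 [P=1 RW=1 US=1 PS=0]
  L3: frame=0x22 idx=15 entry=0x23003 [P=1 RW=1 US=0 PS=0]
  ✗ PROTECTION_VIOLATION  [4 reads]
#2 VA=0x68101A08299 (w,user):
  L0: frame=0x14 idx=13 entry=0x26007 [P=1 RW=1 US=1 PS=0]
  L1: frame=0x26 idx=4 entry=0x27007 [P=1 RW=1 US=1 PS=0]
  L2: frame=0x27 idx=13 entry=0x2B007 [P=1 RW=1 US=1 PS=0]
  L3: frame=0x2B idx=8 entry=0x2C007 [P=1 RW=1 US=1 PS=0]
  → PA=0x2C299  (4 entries read)
#3 VA=0x8602E0083E (r,kernel):
  L0: frame=0x14 idx=1 entry=0x2D007 [P=1 RW=1 US=1 PS=0]
  L1: frame=0x2D idx=24 entry=0x30007 [P=1 RW=1 US=1 PS=0]
  L2: frame=0x30 idx=23 entry=0x33007 [P=1 RW=1 US=1 PS=0]
  L3: frame=0x33 idx=0 entry=0x2002 [P=0 RW=1 US=0 PS=0]
  ✗ PAGE_NOT_PRESENT  [4 reads]
#4 VA=0x30342A04634 (w,kernel):
  L0: frame=0x14 idx=6 entry=0x36007 [P=1 RW=1 US=1 PS=0]
  L1: frame=0x36 idx=13 entry=0x37007 [P=1 RW=1 US=1 PS=0]
  L2: frame=0x37 idx=21 entry=0x3A007 [P=1 RW=1 US=1 PS=0]
  L3: frame=0x3A idx=4 entry=0x3B007 [P=1 RW=1 US=1 PS=0]
  → PA=0x3B634  (4 entries read)
#5 VA=0xD8281019354 (w,kernel):
  L0: frame=0x14 idx=27 entry=0x3D007 [P=1 RW=1 US=1 PS=0]
  L1: frame=0x3D idx=10 entry=0x41007 [P=1 RW=1 US=1 PS=0]
  L2: frame=0x41 idx=8 entry=0x42007 [P=1 RW=1 US=1 PS=0]
  L3: frame=0x42 idx=25 entry=0x46005 [P=1 RW=0 US=1 PS=0]
  ✗ PROTECTION_VIOLATION  [4 reads]

Access #0 fault: NONE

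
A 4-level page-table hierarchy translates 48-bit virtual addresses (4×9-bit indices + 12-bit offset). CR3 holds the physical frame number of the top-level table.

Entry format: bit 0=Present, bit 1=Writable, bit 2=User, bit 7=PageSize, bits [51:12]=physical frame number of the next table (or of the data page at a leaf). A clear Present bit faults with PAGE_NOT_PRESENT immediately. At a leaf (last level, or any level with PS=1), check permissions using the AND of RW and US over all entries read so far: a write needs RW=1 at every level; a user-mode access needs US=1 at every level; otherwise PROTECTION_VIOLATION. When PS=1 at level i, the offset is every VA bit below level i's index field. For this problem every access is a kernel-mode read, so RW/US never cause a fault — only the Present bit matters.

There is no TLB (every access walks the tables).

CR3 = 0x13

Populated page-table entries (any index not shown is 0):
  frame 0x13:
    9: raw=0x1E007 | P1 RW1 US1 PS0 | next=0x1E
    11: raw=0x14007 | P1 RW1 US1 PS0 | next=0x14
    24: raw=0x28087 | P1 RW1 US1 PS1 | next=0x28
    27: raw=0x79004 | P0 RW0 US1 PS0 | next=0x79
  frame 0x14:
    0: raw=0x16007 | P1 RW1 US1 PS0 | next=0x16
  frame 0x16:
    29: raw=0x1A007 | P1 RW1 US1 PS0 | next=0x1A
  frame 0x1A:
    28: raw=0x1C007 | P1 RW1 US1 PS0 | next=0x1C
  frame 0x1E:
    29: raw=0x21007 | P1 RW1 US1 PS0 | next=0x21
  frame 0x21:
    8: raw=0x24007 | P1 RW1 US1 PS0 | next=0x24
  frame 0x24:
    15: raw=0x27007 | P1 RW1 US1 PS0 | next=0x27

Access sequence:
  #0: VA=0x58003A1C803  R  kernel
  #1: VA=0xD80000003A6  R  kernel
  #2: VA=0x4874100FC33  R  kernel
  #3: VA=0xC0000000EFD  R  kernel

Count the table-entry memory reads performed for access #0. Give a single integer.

Walk each access:
#0 VA=0x58003A1C803 (r,kernel):
  [0] read 0x13 idx=11: raw=0x14007 flags P=1 W=1 U=1 S=0
  [1] read 0x14 idx=0: raw=0x16007 flags P=1 W=1 U=1 S=0
  [2] read 0x16 idx=29: raw=0x1A007 flags P=1 W=1 U=1 S=0
  [3] read 0x1A idx=28: raw=0x1C007 flags P=1 W=1 U=1 S=0
  ✓ 0x1C803  — 4 lookups
#1 VA=0xD80000003A6 (r,kernel):
  [0] read 0x13 idx=27: raw=0x79004 flags P=0 W=0 U=1 S=0
  → PAGE_NOT_PRESENT  (1 entries read)
#2 VA=0x4874100FC33 (r,kernel):
  [0] read 0x13 idx=9: raw=0x1E007 flags P=1 W=1 U=1 S=0
  [1] read 0x1E idx=29: raw=0x21007 flags P=1 W=1 U=1 S=0
  [2] read 0x21 idx=8: raw=0x24007 flags P=1 W=1 U=1 S=0
  [3] read 0x24 idx=15: raw=0x27007 flags P=1 W=1 U=1 S=0
  ✓ 0x27C33  — 4 lookups
#3 VA=0xC0000000EFD (r,kernel):
  [0] read 0x13 idx=24: raw=0x28087 flags P=1 W=1 U=1 S=1
  ✓ 0x28EFD (huge @L0)  — 1 lookups

Entries read for #0: 4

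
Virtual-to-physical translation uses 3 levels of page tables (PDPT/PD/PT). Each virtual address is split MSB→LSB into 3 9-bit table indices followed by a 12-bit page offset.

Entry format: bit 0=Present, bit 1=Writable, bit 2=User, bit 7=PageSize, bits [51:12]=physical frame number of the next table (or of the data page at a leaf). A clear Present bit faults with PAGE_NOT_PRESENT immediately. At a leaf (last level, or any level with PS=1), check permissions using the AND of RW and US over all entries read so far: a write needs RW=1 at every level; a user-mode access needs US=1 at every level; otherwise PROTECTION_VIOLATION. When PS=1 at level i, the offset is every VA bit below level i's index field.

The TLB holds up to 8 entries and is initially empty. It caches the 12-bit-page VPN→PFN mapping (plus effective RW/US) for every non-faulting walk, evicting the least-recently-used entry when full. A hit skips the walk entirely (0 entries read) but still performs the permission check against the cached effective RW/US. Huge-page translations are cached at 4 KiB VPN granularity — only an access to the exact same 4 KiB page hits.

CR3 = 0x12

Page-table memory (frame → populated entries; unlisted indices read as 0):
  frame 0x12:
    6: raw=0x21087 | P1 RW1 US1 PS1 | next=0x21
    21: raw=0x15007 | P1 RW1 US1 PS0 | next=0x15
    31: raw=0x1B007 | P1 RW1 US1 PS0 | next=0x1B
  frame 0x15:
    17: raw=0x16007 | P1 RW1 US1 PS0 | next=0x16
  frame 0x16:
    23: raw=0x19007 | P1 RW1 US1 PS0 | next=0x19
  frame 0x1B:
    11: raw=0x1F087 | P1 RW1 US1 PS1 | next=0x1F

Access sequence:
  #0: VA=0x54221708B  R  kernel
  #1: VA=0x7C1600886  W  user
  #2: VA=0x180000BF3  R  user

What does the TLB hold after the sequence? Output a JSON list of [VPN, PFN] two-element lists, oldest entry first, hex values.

Walk each access:
#0 VA=0x54221708B (r,kernel):
  L0: frame=0x12 idx=21 entry=0x15007 [P=1 RW=1 US=1 PS=0]
  L1: frame=0x15 idx=17 entry=0x16007 [P=1 RW=1 US=1 PS=0]
  L2: frame=0x16 idx=23 entry=0x19007 [P=1 RW=1 US=1 PS=0]
  → PA=0x1908B  (3 entries read)
#1 VA=0x7C1600886 (w,user):
  L0: frame=0x12 idx=31 entry=0x1B007 [P=1 RW=1 US=1 PS=0]
  L1: frame=0x1B idx=11 entry=0x1F087 [P=1 RW=1 US=1 PS=1]
  → PA=0x1F886 (huge @L1)  (2 entries read)
#2 VA=0x180000BF3 (r,user):
  L0: frame=0x12 idx=6 entry=0x21087 [P=1 RW=1 US=1 PS=1]
  → PA=0x21BF3 (huge @L0)  (1 entries read)

TLB: [["0x542217", "0x19"], ["0x7C1600", "0x1F"], ["0x180000", "0x21"]]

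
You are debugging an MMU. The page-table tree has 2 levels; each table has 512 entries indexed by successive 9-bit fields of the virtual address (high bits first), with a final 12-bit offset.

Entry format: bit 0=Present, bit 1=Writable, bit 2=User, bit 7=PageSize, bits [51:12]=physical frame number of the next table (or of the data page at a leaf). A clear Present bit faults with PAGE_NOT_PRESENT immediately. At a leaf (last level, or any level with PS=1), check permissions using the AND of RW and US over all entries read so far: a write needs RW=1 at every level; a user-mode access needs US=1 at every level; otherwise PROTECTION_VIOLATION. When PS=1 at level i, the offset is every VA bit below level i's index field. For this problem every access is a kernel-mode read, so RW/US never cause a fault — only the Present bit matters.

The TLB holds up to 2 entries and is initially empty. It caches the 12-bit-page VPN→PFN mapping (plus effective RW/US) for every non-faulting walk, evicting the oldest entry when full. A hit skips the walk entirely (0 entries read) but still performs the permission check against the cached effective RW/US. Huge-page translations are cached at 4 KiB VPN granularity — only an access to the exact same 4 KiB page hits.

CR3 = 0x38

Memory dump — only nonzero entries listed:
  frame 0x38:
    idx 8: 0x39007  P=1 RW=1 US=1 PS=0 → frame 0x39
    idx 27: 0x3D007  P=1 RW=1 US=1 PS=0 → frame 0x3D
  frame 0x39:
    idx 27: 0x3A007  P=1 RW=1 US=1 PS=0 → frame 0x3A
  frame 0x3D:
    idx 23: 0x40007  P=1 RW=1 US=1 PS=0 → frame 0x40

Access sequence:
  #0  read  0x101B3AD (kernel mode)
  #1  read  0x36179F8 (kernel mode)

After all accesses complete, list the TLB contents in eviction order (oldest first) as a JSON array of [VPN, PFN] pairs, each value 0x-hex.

Per-access translation:
#0 VA=0x101B3AD (r,kernel):
  L0 @0x38[8] → 0x39007  P=1,RW=1,US=1,PS=0
  L1 @0x39[27] → 0x3A007  P=1,RW=1,US=1,PS=0
  ⇒ phys 0x3A3AD  [2 reads]
#1 VA=0x36179F8 (r,kernel):
  L0 @0x38[27] → 0x3D007  P=1,RW=1,US=1,PS=0
  L1 @0x3D[23] → 0x40007  P=1,RW=1,US=1,PS=0
  ⇒ phys 0x409F8  [2 reads]

TLB: [["0x101B", "0x3A"], ["0x3617", "0x40"]]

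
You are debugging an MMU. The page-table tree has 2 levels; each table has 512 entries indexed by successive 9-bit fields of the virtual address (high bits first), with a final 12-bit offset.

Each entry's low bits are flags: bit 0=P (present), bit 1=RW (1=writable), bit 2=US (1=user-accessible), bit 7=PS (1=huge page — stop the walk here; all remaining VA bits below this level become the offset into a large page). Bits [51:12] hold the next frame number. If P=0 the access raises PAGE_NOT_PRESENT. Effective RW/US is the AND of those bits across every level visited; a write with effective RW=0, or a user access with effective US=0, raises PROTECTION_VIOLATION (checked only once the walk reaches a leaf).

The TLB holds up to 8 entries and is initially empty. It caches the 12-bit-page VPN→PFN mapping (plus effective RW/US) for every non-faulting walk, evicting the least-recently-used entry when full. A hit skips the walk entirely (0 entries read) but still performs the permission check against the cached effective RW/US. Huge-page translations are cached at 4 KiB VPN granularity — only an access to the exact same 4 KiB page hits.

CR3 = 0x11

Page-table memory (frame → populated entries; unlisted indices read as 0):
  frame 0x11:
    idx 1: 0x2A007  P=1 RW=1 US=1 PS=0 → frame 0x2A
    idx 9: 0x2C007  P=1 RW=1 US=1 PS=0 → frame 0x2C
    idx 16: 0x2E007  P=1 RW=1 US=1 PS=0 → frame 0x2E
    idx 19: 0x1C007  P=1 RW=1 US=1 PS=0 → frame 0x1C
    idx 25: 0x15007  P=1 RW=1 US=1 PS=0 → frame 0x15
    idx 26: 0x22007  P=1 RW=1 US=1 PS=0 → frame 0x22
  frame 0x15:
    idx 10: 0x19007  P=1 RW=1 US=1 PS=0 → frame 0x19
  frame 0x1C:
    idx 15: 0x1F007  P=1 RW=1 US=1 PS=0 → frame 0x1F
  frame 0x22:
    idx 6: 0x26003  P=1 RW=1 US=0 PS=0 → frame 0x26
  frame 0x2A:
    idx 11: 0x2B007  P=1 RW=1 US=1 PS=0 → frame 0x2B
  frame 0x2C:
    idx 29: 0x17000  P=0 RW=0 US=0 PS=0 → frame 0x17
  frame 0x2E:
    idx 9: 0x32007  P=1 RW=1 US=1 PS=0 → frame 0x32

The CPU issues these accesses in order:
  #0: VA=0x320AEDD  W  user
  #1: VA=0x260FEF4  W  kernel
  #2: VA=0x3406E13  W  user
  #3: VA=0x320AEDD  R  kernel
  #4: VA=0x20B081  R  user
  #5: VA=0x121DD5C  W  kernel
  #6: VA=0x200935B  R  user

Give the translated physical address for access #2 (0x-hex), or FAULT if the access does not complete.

Trace:
#0 VA=0x320AEDD (w,user):
  L0: frame=0x11 idx=25 entry=0x15007 [P=1 RW=1 US=1 PS=0]
  L1: frame=0x15 idx=10 entry=0x19007 [P=1 RW=1 US=1 PS=0]
  ⇒ phys 0x19EDD  [2 reads]
#1 VA=0x260FEF4 (w,kernel):
  L0: frame=0x11 idx=19 entry=0x1C007 [P=1 RW=1 US=1 PS=0]
  L1: frame=0x1C idx=15 entry=0x1F007 [P=1 RW=1 US=1 PS=0]
  ⇒ phys 0x1FEF4  [2 reads]
#2 VA=0x3406E13 (w,user):
  L0: frame=0x11 idx=26 entry=0x22007 [P=1 RW=1 US=1 PS=0]
  L1: frame=0x22 idx=6 entry=0x26003 [P=1 RW=1 US=0 PS=0]
  ✗ PROTECTION_VIOLATION  [2 reads]
#3 VA=0x320AEDD (r,kernel):
  TLB hit vpn=0x320A → PA=0x19EDD
#4 VA=0x20B081 (r,user):
  L0: frame=0x11 idx=1 entry=0x2A007 [P=1 RW=1 US=1 PS=0]
  L1: frame=0x2A idx=11 entry=0x2B007 [P=1 RW=1 US=1 PS=0]
  ⇒ phys 0x2B081  [2 reads]
#5 VA=0x121DD5C (w,kernel):
  L0: frame=0x11 idx=9 entry=0x2C007 [P=1 RW=1 US=1 PS=0]
  L1: frame=0x2C idx=29 entry=0x17000 [P=0 RW=0 US=0 PS=0]
  ✗ PAGE_NOT_PRESENT  [2 reads]
#6 VA=0x200935B (r,user):
  L0: frame=0x11 idx=16 entry=0x2E007 [P=1 RW=1 US=1 PS=0]
  L1: frame=0x2E idx=9 entry=0x32007 [P=1 RW=1 US=1 PS=0]
  ⇒ phys 0x3235B  [2 reads]

Access #2 PA: FAULT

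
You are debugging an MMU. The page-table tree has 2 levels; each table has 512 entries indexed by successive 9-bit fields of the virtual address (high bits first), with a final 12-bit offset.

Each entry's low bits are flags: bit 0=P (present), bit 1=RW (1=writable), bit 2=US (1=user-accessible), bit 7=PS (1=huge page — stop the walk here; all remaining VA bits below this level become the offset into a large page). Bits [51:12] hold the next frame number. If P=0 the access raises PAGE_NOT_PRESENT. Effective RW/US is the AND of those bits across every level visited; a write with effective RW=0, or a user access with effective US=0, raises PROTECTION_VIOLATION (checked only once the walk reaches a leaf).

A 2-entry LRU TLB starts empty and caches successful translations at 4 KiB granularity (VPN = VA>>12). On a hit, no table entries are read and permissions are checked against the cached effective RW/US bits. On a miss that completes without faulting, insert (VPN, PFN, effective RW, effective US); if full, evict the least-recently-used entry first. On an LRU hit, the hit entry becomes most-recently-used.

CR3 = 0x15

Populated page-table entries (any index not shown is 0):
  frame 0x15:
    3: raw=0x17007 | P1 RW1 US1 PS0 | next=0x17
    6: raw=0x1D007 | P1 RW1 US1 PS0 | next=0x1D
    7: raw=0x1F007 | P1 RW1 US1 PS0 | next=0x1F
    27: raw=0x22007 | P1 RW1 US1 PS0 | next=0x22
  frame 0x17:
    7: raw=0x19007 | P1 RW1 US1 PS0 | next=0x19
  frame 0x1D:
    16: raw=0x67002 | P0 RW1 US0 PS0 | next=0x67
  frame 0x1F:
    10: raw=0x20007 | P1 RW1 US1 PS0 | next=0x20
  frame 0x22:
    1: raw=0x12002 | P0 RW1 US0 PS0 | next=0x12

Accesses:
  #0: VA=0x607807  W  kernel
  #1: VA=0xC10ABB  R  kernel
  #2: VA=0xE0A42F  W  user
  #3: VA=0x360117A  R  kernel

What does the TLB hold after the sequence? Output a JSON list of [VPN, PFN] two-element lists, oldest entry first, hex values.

Trace:
#0 VA=0x607807 (w,kernel):
  [0] read 0x15 idx=3: raw=0x17007 flags P=1 W=1 U=1 S=0
  [1] read 0x17 idx=7: raw=0x19007 flags P=1 W=1 U=1 S=0
  ⇒ phys 0x19807  [2 reads]
#1 VA=0xC10ABB (r,kernel):
  [0] read 0x15 idx=6: raw=0x1D007 flags P=1 W=1 U=1 S=0
  [1] read 0x1D idx=16: raw=0x67002 flags P=0 W=1 U=0 S=0
  ⇒ fault: PAGE_NOT_PRESENT  — 2 lookups
#2 VA=0xE0A42F (w,user):
  [0] read 0x15 idx=7: raw=0x1F007 flags P=1 W=1 U=1 S=0
  [1] read 0x1F idx=10: raw=0x20007 flags P=1 W=1 U=1 S=0
  ⇒ phys 0x2042F  [2 reads]
#3 VA=0x360117A (r,kernel):
  [0] read 0x15 idx=27: raw=0x22007 flags P=1 W=1 U=1 S=0
  [1] read 0x22 idx=1: raw=0x12002 flags P=0 W=1 U=0 S=0
  ⇒ fault: PAGE_NOT_PRESENT  — 2 lookups

TLB: [["0x607", "0x19"], ["0xE0A", "0x20"]]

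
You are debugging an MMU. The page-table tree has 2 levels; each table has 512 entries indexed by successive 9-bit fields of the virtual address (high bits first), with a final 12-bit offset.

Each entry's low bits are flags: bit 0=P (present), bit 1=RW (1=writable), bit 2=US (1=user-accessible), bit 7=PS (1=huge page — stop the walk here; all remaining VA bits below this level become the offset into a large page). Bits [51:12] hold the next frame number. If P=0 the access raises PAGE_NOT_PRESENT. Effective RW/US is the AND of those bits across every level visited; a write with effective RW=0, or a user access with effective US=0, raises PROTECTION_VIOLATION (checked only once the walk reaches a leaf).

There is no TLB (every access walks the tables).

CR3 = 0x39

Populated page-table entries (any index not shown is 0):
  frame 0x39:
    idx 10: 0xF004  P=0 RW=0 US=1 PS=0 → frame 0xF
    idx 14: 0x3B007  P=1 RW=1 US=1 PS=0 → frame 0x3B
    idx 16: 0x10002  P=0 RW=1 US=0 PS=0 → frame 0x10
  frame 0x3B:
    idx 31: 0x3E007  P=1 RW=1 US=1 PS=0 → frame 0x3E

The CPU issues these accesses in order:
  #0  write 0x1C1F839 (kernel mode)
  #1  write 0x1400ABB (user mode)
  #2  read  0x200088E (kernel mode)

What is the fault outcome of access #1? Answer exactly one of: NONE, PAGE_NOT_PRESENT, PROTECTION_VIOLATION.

Per-access translation:
#0 VA=0x1C1F839 (w,kernel):
  [0] read 0x39 idx=14: raw=0x3B007 flags P=1 W=1 U=1 S=0
  [1] read 0x3B idx=31: raw=0x3E007 flags P=1 W=1 U=1 S=0
  → PA=0x3E839  (2 entries read)
#1 VA=0x1400ABB (w,user):
  [0] read 0x39 idx=10: raw=0xF004 flags P=0 W=0 U=1 S=0
  ✗ PAGE_NOT_PRESENT  [1 reads]
#2 VA=0x200088E (r,kernel):
  [0] read 0x39 idx=16: raw=0x10002 flags P=0 W=1 U=0 S=0
  ✗ PAGE_NOT_PRESENT  [1 reads]

Access #1 fault: PAGE_NOT_PRESENT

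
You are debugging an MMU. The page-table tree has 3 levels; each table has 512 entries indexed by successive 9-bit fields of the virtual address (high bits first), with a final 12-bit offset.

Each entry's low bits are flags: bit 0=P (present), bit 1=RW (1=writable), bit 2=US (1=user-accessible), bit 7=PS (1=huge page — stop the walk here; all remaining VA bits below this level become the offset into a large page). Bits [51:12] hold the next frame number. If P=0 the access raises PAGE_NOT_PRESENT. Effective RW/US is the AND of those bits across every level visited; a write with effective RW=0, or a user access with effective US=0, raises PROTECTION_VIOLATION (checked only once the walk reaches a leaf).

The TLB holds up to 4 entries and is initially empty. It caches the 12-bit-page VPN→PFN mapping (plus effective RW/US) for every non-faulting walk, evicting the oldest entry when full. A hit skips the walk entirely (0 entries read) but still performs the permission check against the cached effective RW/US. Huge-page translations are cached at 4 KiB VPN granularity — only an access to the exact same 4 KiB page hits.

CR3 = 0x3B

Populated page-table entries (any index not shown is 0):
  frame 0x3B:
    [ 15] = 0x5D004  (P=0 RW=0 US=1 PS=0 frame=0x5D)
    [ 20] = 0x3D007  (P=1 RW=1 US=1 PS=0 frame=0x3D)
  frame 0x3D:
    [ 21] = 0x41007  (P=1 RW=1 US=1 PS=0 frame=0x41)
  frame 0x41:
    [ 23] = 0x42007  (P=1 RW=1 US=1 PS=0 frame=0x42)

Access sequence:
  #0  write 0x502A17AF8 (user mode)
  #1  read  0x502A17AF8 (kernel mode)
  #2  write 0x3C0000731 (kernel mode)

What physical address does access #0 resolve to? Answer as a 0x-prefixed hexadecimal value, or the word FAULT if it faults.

Trace:
#0 VA=0x502A17AF8 (w,user):
  [0] read 0x3B idx=20: raw=0x3D007 flags P=1 W=1 U=1 S=0
  [1] read 0x3D idx=21: raw=0x41007 flags P=1 W=1 U=1 S=0
  [2] read 0x41 idx=23: raw=0x42007 flags P=1 W=1 U=1 S=0
  → PA=0x42AF8  (3 entries read)
#1 VA=0x502A17AF8 (r,kernel):
  TLB hit vpn=0x502A17 → PA=0x42AF8
#2 VA=0x3C0000731 (w,kernel):
  [0] read 0x3B idx=15: raw=0x5D004 flags P=0 W=0 U=1 S=0
  ✗ PAGE_NOT_PRESENT  [1 reads]

Access #0 PA: 0x42AF8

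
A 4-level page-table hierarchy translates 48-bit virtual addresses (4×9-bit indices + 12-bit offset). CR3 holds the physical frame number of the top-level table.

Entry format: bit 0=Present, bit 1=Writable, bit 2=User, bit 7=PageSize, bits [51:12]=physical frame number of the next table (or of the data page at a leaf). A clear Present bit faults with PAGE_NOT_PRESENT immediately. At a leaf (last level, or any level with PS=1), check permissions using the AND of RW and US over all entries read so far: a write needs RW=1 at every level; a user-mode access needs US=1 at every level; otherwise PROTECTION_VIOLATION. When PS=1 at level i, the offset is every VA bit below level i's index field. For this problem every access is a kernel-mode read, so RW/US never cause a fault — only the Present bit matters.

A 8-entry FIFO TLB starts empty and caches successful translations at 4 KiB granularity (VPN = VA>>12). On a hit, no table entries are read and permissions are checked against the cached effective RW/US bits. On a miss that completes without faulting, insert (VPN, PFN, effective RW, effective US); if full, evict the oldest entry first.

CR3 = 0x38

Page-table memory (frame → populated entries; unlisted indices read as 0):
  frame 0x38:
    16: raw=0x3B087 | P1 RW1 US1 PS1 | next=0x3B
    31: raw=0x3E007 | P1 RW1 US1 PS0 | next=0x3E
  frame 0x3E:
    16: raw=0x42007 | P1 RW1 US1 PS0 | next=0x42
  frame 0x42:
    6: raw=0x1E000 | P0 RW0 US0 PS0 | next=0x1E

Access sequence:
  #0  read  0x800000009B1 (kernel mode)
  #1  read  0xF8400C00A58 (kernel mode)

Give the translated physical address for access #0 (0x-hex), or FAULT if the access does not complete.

Walk each access:
#0 VA=0x800000009B1 (r,kernel):
  [0] read 0x38 idx=16: raw=0x3B087 flags P=1 W=1 U=1 S=1
  → PA=0x3B9B1 (huge @L0)  (1 entries read)
#1 VA=0xF8400C00A58 (r,kernel):
  [0] read 0x38 idx=31: raw=0x3E007 flags P=1 W=1 U=1 S=0
  [1] read 0x3E idx=16: raw=0x42007 flags P=1 W=1 U=1 S=0
  [2] read 0x42 idx=6: raw=0x1E000 flags P=0 W=0 U=0 S=0
  → PAGE_NOT_PRESENT  (3 entries read)

Access #0 PA: 0x3B9B1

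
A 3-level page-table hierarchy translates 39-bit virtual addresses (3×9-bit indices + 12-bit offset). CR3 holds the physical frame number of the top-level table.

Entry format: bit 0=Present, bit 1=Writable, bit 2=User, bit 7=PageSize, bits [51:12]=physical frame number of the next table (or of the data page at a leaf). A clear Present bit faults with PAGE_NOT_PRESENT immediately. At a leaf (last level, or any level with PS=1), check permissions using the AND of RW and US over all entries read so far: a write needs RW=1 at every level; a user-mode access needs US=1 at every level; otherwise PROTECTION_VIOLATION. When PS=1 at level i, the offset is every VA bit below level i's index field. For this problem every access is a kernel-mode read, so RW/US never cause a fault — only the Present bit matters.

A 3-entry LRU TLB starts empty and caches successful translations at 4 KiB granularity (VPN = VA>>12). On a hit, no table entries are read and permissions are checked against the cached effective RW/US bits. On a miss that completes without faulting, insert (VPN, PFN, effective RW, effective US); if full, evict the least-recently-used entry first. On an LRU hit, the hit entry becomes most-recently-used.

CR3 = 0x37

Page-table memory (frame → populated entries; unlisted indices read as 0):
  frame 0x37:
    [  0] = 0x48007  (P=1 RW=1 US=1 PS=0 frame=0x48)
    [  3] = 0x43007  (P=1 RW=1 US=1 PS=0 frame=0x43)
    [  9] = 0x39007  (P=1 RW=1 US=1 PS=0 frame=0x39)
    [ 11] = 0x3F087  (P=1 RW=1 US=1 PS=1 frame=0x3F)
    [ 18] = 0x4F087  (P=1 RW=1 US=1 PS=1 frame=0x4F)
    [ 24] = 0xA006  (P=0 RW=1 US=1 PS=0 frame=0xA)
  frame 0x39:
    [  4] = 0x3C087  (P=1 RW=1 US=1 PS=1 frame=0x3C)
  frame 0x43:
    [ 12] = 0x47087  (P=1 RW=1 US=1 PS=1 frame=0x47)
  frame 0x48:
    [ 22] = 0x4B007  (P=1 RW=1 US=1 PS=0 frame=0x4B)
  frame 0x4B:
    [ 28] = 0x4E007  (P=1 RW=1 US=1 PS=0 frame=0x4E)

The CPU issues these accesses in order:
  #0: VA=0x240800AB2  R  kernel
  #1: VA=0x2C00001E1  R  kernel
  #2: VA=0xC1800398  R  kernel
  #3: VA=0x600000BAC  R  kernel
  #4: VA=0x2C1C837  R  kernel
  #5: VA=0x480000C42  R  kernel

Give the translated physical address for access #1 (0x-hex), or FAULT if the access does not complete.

Per-access translation:
#0 VA=0x240800AB2 (r,kernel):
  L0: frame=0x37 idx=9 entry=0x39007 [P=1 RW=1 US=1 PS=0]
  L1: frame=0x39 idx=4 entry=0x3C087 [P=1 RW=1 US=1 PS=1]
  ⇒ phys 0x3CAB2 (huge @L1)  [2 reads]
#1 VA=0x2C00001E1 (r,kernel):
  L0: frame=0x37 idx=11 entry=0x3F087 [P=1 RW=1 US=1 PS=1]
  ⇒ phys 0x3F1E1 (huge @L0)  [1 reads]
#2 VA=0xC1800398 (r,kernel):
  L0: frame=0x37 idx=3 entry=0x43007 [P=1 RW=1 US=1 PS=0]
  L1: frame=0x43 idx=12 entry=0x47087 [P=1 RW=1 US=1 PS=1]
  ⇒ phys 0x47398 (huge @L1)  [2 reads]
#3 VA=0x600000BAC (r,kernel):
  L0: frame=0x37 idx=24 entry=0xA006 [P=0 RW=1 US=1 PS=0]
  ⇒ fault: PAGE_NOT_PRESENT  — 1 lookups
#4 VA=0x2C1C837 (r,kernel):
  L0: frame=0x37 idx=0 entry=0x48007 [P=1 RW=1 US=1 PS=0]
  L1: frame=0x48 idx=22 entry=0x4B007 [P=1 RW=1 US=1 PS=0]
  L2: frame=0x4B idx=28 entry=0x4E007 [P=1 RW=1 US=1 PS=0]
  ⇒ phys 0x4E837  [3 reads]
#5 VA=0x480000C42 (r,kernel):
  L0: frame=0x37 idx=18 entry=0x4F087 [P=1 RW=1 US=1 PS=1]
  ⇒ phys 0x4FC42 (huge @L0)  [1 reads]

Access #1 PA: 0x3F1E1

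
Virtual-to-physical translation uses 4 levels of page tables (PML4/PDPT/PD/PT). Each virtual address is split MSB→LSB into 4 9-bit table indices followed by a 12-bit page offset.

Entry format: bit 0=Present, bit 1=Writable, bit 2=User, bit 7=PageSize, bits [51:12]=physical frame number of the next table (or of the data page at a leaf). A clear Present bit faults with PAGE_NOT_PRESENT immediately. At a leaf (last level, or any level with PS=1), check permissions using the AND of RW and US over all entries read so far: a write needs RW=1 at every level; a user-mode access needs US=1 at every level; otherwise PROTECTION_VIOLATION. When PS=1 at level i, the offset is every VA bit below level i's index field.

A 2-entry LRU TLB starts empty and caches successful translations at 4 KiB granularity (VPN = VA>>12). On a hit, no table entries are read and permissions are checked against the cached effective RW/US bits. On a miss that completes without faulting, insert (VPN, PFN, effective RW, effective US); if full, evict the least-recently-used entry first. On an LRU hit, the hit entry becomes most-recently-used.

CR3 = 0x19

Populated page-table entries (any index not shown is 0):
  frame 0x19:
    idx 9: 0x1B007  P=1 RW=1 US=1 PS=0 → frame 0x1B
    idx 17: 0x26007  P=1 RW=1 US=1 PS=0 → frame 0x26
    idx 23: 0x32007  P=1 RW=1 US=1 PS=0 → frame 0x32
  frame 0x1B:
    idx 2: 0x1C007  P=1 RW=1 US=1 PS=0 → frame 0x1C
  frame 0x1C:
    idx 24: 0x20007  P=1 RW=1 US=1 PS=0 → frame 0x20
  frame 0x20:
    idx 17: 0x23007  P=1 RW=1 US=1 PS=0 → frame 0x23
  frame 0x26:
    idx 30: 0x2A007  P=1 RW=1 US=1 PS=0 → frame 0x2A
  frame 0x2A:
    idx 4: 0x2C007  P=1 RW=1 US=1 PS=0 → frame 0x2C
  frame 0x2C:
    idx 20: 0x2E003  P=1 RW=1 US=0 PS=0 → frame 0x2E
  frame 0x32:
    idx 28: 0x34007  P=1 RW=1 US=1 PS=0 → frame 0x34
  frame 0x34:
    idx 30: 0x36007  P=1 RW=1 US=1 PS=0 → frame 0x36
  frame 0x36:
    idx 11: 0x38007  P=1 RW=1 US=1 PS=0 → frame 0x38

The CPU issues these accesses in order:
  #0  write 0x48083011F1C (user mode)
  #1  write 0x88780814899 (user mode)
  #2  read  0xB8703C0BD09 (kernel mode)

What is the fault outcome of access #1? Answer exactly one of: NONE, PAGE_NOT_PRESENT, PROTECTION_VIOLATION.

Walk each access:
#0 VA=0x48083011F1C (w,user):
  lvl0: tbl 0x19, slot 9 ⇒ 0x1B007 (P1/RW1/US1/PS0)
  lvl1: tbl 0x1B, slot 2 ⇒ 0x1C007 (P1/RW1/US1/PS0)
  lvl2: tbl 0x1C, slot 24 ⇒ 0x20007 (P1/RW1/US1/PS0)
  lvl3: tbl 0x20, slot 17 ⇒ 0x23007 (P1/RW1/US1/PS0)
  ⇒ phys 0x23F1C  [4 reads]
#1 VA=0x88780814899 (w,user):
  lvl0: tbl 0x19, slot 17 ⇒ 0x26007 (P1/RW1/US1/PS0)
  lvl1: tbl 0x26, slot 30 ⇒ 0x2A007 (P1/RW1/US1/PS0)
  lvl2: tbl 0x2A, slot 4 ⇒ 0x2C007 (P1/RW1/US1/PS0)
  lvl3: tbl 0x2C, slot 20 ⇒ 0x2E003 (P1/RW1/US0/PS0)
  ✗ PROTECTION_VIOLATION  [4 reads]
#2 VA=0xB8703C0BD09 (r,kernel):
  lvl0: tbl 0x19, slot 23 ⇒ 0x32007 (P1/RW1/US1/PS0)
  lvl1: tbl 0x32, slot 28 ⇒ 0x34007 (P1/RW1/US1/PS0)
  lvl2: tbl 0x34, slot 30 ⇒ 0x36007 (P1/RW1/US1/PS0)
  lvl3: tbl 0x36, slot 11 ⇒ 0x38007 (P1/RW1/US1/PS0)
  ⇒ phys 0x38D09  [4 reads]

Access #1 fault: PROTECTION_VIOLATION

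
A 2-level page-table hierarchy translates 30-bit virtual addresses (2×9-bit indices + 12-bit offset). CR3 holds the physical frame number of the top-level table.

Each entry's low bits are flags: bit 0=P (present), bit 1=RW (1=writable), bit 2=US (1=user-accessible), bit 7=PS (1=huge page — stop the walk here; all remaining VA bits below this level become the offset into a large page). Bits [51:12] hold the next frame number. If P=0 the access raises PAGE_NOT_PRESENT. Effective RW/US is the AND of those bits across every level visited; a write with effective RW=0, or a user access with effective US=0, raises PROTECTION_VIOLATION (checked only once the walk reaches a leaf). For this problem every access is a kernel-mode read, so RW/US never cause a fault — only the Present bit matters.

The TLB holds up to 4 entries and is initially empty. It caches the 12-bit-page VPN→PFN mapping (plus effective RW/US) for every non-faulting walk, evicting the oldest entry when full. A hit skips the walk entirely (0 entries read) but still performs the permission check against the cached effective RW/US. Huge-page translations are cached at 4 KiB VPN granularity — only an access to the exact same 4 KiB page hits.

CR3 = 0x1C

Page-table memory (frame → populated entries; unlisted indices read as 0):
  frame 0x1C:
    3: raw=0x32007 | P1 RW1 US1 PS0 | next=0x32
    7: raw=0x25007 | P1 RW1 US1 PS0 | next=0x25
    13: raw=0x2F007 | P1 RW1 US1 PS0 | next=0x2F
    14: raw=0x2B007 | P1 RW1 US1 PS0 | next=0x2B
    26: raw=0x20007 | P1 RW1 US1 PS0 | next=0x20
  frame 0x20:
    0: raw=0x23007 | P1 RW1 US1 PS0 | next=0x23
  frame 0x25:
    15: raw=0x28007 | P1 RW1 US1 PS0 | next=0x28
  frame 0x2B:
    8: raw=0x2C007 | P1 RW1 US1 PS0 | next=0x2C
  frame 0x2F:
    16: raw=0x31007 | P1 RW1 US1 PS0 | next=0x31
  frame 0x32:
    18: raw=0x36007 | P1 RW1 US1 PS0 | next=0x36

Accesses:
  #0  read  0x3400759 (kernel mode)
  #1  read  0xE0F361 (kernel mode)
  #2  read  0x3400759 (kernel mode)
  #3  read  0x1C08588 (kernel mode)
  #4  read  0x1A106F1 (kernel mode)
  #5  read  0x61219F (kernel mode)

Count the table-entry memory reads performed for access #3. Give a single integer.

Walk each access:
#0 VA=0x3400759 (r,kernel):
  lvl0: tbl 0x1C, slot 26 ⇒ 0x20007 (P1/RW1/US1/PS0)
  lvl1: tbl 0x20, slot 0 ⇒ 0x23007 (P1/RW1/US1/PS0)
  → PA=0x23759  (2 entries read)
#1 VA=0xE0F361 (r,kernel):
  lvl0: tbl 0x1C, slot 7 ⇒ 0x25007 (P1/RW1/US1/PS0)
  lvl1: tbl 0x25, slot 15 ⇒ 0x28007 (P1/RW1/US1/PS0)
  → PA=0x28361  (2 entries read)
#2 VA=0x3400759 (r,kernel):
  TLB hit vpn=0x3400 → PA=0x23759
#3 VA=0x1C08588 (r,kernel):
  lvl0: tbl 0x1C, slot 14 ⇒ 0x2B007 (P1/RW1/US1/PS0)
  lvl1: tbl 0x2B, slot 8 ⇒ 0x2C007 (P1/RW1/US1/PS0)
  → PA=0x2C588  (2 entries read)
#4 VA=0x1A106F1 (r,kernel):
  lvl0: tbl 0x1C, slot 13 ⇒ 0x2F007 (P1/RW1/US1/PS0)
  lvl1: tbl 0x2F, slot 16 ⇒ 0x31007 (P1/RW1/US1/PS0)
  → PA=0x316F1  (2 entries read)
#5 VA=0x61219F (r,kernel):
  lvl0: tbl 0x1C, slot 3 ⇒ 0x32007 (P1/RW1/US1/PS0)
  lvl1: tbl 0x32, slot 18 ⇒ 0x36007 (P1/RW1/US1/PS0)
  → PA=0x3619F  (2 entries read)

Entries read for #3: 2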